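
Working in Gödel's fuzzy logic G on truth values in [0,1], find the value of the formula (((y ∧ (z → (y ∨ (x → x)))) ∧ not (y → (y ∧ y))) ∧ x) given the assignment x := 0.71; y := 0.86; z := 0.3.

0.00

(x → x): 0.71 ≤ 0.71, so result = 1
(y ∨ (x → x)) = max(0.86, 1) = 1
(z → (y ∨ (x → x))): 0.3 ≤ 1, so result = 1
(y ∧ (z → (y ∨ (x → x)))) = min(0.86, 1) = 0.86
(y ∧ y) = min(0.86, 0.86) = 0.86
(y → (y ∧ y)): 0.86 ≤ 0.86, so result = 1
not (y → (y ∧ y)): Gödel ¬ of 1 = 0 (operand ≠ 0)
((y ∧ (z → (y ∨ (x → x)))) ∧ not (y → (y ∧ y))) = min(0.86, 0) = 0
(((y ∧ (z → (y ∨ (x → x)))) ∧ not (y → (y ∧ y))) ∧ x) = min(0, 0.71) = 0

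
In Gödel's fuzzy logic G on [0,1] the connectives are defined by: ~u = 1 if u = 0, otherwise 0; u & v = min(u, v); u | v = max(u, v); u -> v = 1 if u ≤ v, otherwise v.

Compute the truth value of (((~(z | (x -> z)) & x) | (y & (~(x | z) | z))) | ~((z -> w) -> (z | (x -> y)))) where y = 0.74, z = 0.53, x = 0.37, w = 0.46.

0.53

(x -> z): 0.37 ≤ 0.53, so result = 1
(z | (x -> z)) = max(0.53, 1) = 1
~(z | (x -> z)): Gödel ¬ of 1 = 0 (operand ≠ 0)
(~(z | (x -> z)) & x) = min(0, 0.37) = 0
(x | z) = max(0.37, 0.53) = 0.53
~(x | z): Gödel ¬ of 0.53 = 0 (operand ≠ 0)
(~(x | z) | z) = max(0, 0.53) = 0.53
(y & (~(x | z) | z)) = min(0.74, 0.53) = 0.53
((~(z | (x -> z)) & x) | (y & (~(x | z) | z))) = max(0, 0.53) = 0.53
(z -> w): 0.53 > 0.46, so result = 0.46
(x -> y): 0.37 ≤ 0.74, so result = 1
(z | (x -> y)) = max(0.53, 1) = 1
((z -> w) -> (z | (x -> y))): 0.46 ≤ 1, so result = 1
~((z -> w) -> (z | (x -> y))): Gödel ¬ of 1 = 0 (operand ≠ 0)
(((~(z | (x -> z)) & x) | (y & (~(x | z) | z))) | ~((z -> w) -> (z | (x -> y)))) = max(0.53, 0) = 0.53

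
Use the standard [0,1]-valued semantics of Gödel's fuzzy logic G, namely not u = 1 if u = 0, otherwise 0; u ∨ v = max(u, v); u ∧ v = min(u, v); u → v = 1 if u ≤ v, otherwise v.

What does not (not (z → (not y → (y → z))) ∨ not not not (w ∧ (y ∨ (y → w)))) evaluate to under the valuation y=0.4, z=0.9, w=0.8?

not y: Gödel ¬ of 0.4 = 0 (operand ≠ 0)
(y → z): 0.4 ≤ 0.9, so result = 1
(not y → (y → z)): 0 ≤ 1, so result = 1
(z → (not y → (y → z))): 0.9 ≤ 1, so result = 1
not (z → (not y → (y → z))): Gödel ¬ of 1 = 0 (operand ≠ 0)
(y → w): 0.4 ≤ 0.8, so result = 1
(y ∨ (y → w)) = max(0.4, 1) = 1
(w ∧ (y ∨ (y → w))) = min(0.8, 1) = 0.8
not (w ∧ (y ∨ (y → w))): Gödel ¬ of 0.8 = 0 (operand ≠ 0)
not not (w ∧ (y ∨ (y → w))): Gödel ¬ of 0 = 1 (operand is 0)
not not not (w ∧ (y ∨ (y → w))): Gödel ¬ of 1 = 0 (operand ≠ 0)
(not (z → (not y → (y → z))) ∨ not not not (w ∧ (y ∨ (y → w)))) = max(0, 0) = 0
not (not (z → (not y → (y → z))) ∨ not not not (w ∧ (y ∨ (y → w)))): Gödel ¬ of 0 = 1 (operand is 0)

1.00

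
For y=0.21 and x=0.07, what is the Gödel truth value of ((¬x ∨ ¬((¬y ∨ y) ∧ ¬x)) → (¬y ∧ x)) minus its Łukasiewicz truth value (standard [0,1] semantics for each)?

-0.14

Gödel evaluation:
  ¬x: Gödel ¬ of 0.07 = 0 (operand ≠ 0)
  ¬y: Gödel ¬ of 0.21 = 0 (operand ≠ 0)
  (¬y ∨ y) = max(0, 0.21) = 0.21
  ¬x: Gödel ¬ of 0.07 = 0 (operand ≠ 0)
  ((¬y ∨ y) ∧ ¬x) = min(0.21, 0) = 0
  ¬((¬y ∨ y) ∧ ¬x): Gödel ¬ of 0 = 1 (operand is 0)
  (¬x ∨ ¬((¬y ∨ y) ∧ ¬x)) = max(0, 1) = 1
  ¬y: Gödel ¬ of 0.21 = 0 (operand ≠ 0)
  (¬y ∧ x) = min(0, 0.07) = 0
  ((¬x ∨ ¬((¬y ∨ y) ∧ ¬x)) → (¬y ∧ x)): 1 > 0, so result = 0
  Gödel value = 0
Łukasiewicz evaluation:
  ¬x: Łukasiewicz ¬ gives 1 − 0.07 = 0.93
  ¬y: Łukasiewicz ¬ gives 1 − 0.21 = 0.79
  (¬y ∨ y) = max(0.79, 0.21) = 0.79
  ¬x: Łukasiewicz ¬ gives 1 − 0.07 = 0.93
  ((¬y ∨ y) ∧ ¬x) = min(0.79, 0.93) = 0.79
  ¬((¬y ∨ y) ∧ ¬x): Łukasiewicz ¬ gives 1 − 0.79 = 0.21
  (¬x ∨ ¬((¬y ∨ y) ∧ ¬x)) = max(0.93, 0.21) = 0.93
  ¬y: Łukasiewicz ¬ gives 1 − 0.21 = 0.79
  (¬y ∧ x) = min(0.79, 0.07) = 0.07
  ((¬x ∨ ¬((¬y ∨ y) ∧ ¬x)) → (¬y ∧ x)): min(1, 1 − 0.93 + 0.07) = 0.14
  Łukasiewicz value = 0.14
Difference: 0 − 0.14 = -0.14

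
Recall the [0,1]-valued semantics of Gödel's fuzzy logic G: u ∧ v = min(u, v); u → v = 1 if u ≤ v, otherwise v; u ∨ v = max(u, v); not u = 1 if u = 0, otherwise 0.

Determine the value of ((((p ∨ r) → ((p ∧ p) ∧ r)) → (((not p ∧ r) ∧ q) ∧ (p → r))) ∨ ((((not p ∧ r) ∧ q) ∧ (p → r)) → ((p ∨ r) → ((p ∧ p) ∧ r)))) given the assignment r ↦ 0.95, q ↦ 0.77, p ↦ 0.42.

1.00

(p ∨ r) = max(0.42, 0.95) = 0.95
(p ∧ p) = min(0.42, 0.42) = 0.42
((p ∧ p) ∧ r) = min(0.42, 0.95) = 0.42
((p ∨ r) → ((p ∧ p) ∧ r)): 0.95 > 0.42, so result = 0.42
not p: Gödel ¬ of 0.42 = 0 (operand ≠ 0)
(not p ∧ r) = min(0, 0.95) = 0
((not p ∧ r) ∧ q) = min(0, 0.77) = 0
(p → r): 0.42 ≤ 0.95, so result = 1
(((not p ∧ r) ∧ q) ∧ (p → r)) = min(0, 1) = 0
(((p ∨ r) → ((p ∧ p) ∧ r)) → (((not p ∧ r) ∧ q) ∧ (p → r))): 0.42 > 0, so result = 0
not p: Gödel ¬ of 0.42 = 0 (operand ≠ 0)
(not p ∧ r) = min(0, 0.95) = 0
((not p ∧ r) ∧ q) = min(0, 0.77) = 0
(p → r): 0.42 ≤ 0.95, so result = 1
(((not p ∧ r) ∧ q) ∧ (p → r)) = min(0, 1) = 0
(p ∨ r) = max(0.42, 0.95) = 0.95
(p ∧ p) = min(0.42, 0.42) = 0.42
((p ∧ p) ∧ r) = min(0.42, 0.95) = 0.42
((p ∨ r) → ((p ∧ p) ∧ r)): 0.95 > 0.42, so result = 0.42
((((not p ∧ r) ∧ q) ∧ (p → r)) → ((p ∨ r) → ((p ∧ p) ∧ r))): 0 ≤ 0.42, so result = 1
((((p ∨ r) → ((p ∧ p) ∧ r)) → (((not p ∧ r) ∧ q) ∧ (p → r))) ∨ ((((not p ∧ r) ∧ q) ∧ (p → r)) → ((p ∨ r) → ((p ∧ p) ∧ r)))) = max(0, 1) = 1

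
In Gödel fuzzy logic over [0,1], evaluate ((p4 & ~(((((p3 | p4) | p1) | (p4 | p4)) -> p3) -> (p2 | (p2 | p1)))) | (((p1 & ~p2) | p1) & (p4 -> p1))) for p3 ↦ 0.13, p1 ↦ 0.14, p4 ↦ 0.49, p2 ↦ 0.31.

(p3 | p4) = max(0.13, 0.49) = 0.49
((p3 | p4) | p1) = max(0.49, 0.14) = 0.49
(p4 | p4) = max(0.49, 0.49) = 0.49
(((p3 | p4) | p1) | (p4 | p4)) = max(0.49, 0.49) = 0.49
((((p3 | p4) | p1) | (p4 | p4)) -> p3): 0.49 > 0.13, so result = 0.13
(p2 | p1) = max(0.31, 0.14) = 0.31
(p2 | (p2 | p1)) = max(0.31, 0.31) = 0.31
(((((p3 | p4) | p1) | (p4 | p4)) -> p3) -> (p2 | (p2 | p1))): 0.13 ≤ 0.31, so result = 1
~(((((p3 | p4) | p1) | (p4 | p4)) -> p3) -> (p2 | (p2 | p1))): Gödel ¬ of 1 = 0 (operand ≠ 0)
(p4 & ~(((((p3 | p4) | p1) | (p4 | p4)) -> p3) -> (p2 | (p2 | p1)))) = min(0.49, 0) = 0
~p2: Gödel ¬ of 0.31 = 0 (operand ≠ 0)
(p1 & ~p2) = min(0.14, 0) = 0
((p1 & ~p2) | p1) = max(0, 0.14) = 0.14
(p4 -> p1): 0.49 > 0.14, so result = 0.14
(((p1 & ~p2) | p1) & (p4 -> p1)) = min(0.14, 0.14) = 0.14
((p4 & ~(((((p3 | p4) | p1) | (p4 | p4)) -> p3) -> (p2 | (p2 | p1)))) | (((p1 & ~p2) | p1) & (p4 -> p1))) = max(0, 0.14) = 0.14

0.14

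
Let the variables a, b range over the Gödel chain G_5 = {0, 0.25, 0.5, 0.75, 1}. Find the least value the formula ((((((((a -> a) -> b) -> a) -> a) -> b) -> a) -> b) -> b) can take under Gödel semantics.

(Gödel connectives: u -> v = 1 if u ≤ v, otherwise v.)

The minimum is attained at a = 0, b = 0:
  (a -> a): 0 ≤ 0, so result = 1
  ((a -> a) -> b): 1 > 0, so result = 0
  (((a -> a) -> b) -> a): 0 ≤ 0, so result = 1
  ((((a -> a) -> b) -> a) -> a): 1 > 0, so result = 0
  (((((a -> a) -> b) -> a) -> a) -> b): 0 ≤ 0, so result = 1
  ((((((a -> a) -> b) -> a) -> a) -> b) -> a): 1 > 0, so result = 0
  (((((((a -> a) -> b) -> a) -> a) -> b) -> a) -> b): 0 ≤ 0, so result = 1
  ((((((((a -> a) -> b) -> a) -> a) -> b) -> a) -> b) -> b): 1 > 0, so result = 0
Checking all 25 assignments confirms none give a value below 0.00.

0.00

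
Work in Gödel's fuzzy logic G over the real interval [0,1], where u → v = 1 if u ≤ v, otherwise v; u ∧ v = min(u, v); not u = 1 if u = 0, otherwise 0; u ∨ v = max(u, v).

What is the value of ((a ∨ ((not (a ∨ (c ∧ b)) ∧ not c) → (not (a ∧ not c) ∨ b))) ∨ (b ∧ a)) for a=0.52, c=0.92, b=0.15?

(c ∧ b) = min(0.92, 0.15) = 0.15
(a ∨ (c ∧ b)) = max(0.52, 0.15) = 0.52
not (a ∨ (c ∧ b)): Gödel ¬ of 0.52 = 0 (operand ≠ 0)
not c: Gödel ¬ of 0.92 = 0 (operand ≠ 0)
(not (a ∨ (c ∧ b)) ∧ not c) = min(0, 0) = 0
not c: Gödel ¬ of 0.92 = 0 (operand ≠ 0)
(a ∧ not c) = min(0.52, 0) = 0
not (a ∧ not c): Gödel ¬ of 0 = 1 (operand is 0)
(not (a ∧ not c) ∨ b) = max(1, 0.15) = 1
((not (a ∨ (c ∧ b)) ∧ not c) → (not (a ∧ not c) ∨ b)): 0 ≤ 1, so result = 1
(a ∨ ((not (a ∨ (c ∧ b)) ∧ not c) → (not (a ∧ not c) ∨ b))) = max(0.52, 1) = 1
(b ∧ a) = min(0.15, 0.52) = 0.15
((a ∨ ((not (a ∨ (c ∧ b)) ∧ not c) → (not (a ∧ not c) ∨ b))) ∨ (b ∧ a)) = max(1, 0.15) = 1

1.00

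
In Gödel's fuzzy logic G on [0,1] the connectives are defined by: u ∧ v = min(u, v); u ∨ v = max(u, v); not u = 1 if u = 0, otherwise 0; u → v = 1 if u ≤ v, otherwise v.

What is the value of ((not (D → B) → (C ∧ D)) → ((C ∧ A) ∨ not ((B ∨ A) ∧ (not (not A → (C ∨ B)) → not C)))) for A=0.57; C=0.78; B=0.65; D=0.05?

(D → B): 0.05 ≤ 0.65, so result = 1
not (D → B): Gödel ¬ of 1 = 0 (operand ≠ 0)
(C ∧ D) = min(0.78, 0.05) = 0.05
(not (D → B) → (C ∧ D)): 0 ≤ 0.05, so result = 1
(C ∧ A) = min(0.78, 0.57) = 0.57
(B ∨ A) = max(0.65, 0.57) = 0.65
not A: Gödel ¬ of 0.57 = 0 (operand ≠ 0)
(C ∨ B) = max(0.78, 0.65) = 0.78
(not A → (C ∨ B)): 0 ≤ 0.78, so result = 1
not (not A → (C ∨ B)): Gödel ¬ of 1 = 0 (operand ≠ 0)
not C: Gödel ¬ of 0.78 = 0 (operand ≠ 0)
(not (not A → (C ∨ B)) → not C): 0 ≤ 0, so result = 1
((B ∨ A) ∧ (not (not A → (C ∨ B)) → not C)) = min(0.65, 1) = 0.65
not ((B ∨ A) ∧ (not (not A → (C ∨ B)) → not C)): Gödel ¬ of 0.65 = 0 (operand ≠ 0)
((C ∧ A) ∨ not ((B ∨ A) ∧ (not (not A → (C ∨ B)) → not C))) = max(0.57, 0) = 0.57
((not (D → B) → (C ∧ D)) → ((C ∧ A) ∨ not ((B ∨ A) ∧ (not (not A → (C ∨ B)) → not C)))): 1 > 0.57, so result = 0.57

0.57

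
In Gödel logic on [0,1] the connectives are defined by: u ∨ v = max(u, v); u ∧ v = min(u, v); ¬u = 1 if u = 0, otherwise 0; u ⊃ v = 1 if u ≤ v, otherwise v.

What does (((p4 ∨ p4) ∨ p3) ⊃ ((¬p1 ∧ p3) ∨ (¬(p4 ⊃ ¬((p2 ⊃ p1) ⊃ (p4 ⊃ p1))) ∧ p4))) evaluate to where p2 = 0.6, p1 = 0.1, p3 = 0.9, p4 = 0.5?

0.50

(p4 ∨ p4) = max(0.5, 0.5) = 0.5
((p4 ∨ p4) ∨ p3) = max(0.5, 0.9) = 0.9
¬p1: Gödel ¬ of 0.1 = 0 (operand ≠ 0)
(¬p1 ∧ p3) = min(0, 0.9) = 0
(p2 ⊃ p1): 0.6 > 0.1, so result = 0.1
(p4 ⊃ p1): 0.5 > 0.1, so result = 0.1
((p2 ⊃ p1) ⊃ (p4 ⊃ p1)): 0.1 ≤ 0.1, so result = 1
¬((p2 ⊃ p1) ⊃ (p4 ⊃ p1)): Gödel ¬ of 1 = 0 (operand ≠ 0)
(p4 ⊃ ¬((p2 ⊃ p1) ⊃ (p4 ⊃ p1))): 0.5 > 0, so result = 0
¬(p4 ⊃ ¬((p2 ⊃ p1) ⊃ (p4 ⊃ p1))): Gödel ¬ of 0 = 1 (operand is 0)
(¬(p4 ⊃ ¬((p2 ⊃ p1) ⊃ (p4 ⊃ p1))) ∧ p4) = min(1, 0.5) = 0.5
((¬p1 ∧ p3) ∨ (¬(p4 ⊃ ¬((p2 ⊃ p1) ⊃ (p4 ⊃ p1))) ∧ p4)) = max(0, 0.5) = 0.5
(((p4 ∨ p4) ∨ p3) ⊃ ((¬p1 ∧ p3) ∨ (¬(p4 ⊃ ¬((p2 ⊃ p1) ⊃ (p4 ⊃ p1))) ∧ p4))): 0.9 > 0.5, so result = 0.5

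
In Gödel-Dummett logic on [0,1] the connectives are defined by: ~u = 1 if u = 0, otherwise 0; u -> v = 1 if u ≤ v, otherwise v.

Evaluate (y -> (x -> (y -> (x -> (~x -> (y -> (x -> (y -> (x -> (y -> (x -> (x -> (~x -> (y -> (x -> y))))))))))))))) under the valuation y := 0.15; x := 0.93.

~x: Gödel ¬ of 0.93 = 0 (operand ≠ 0)
~x: Gödel ¬ of 0.93 = 0 (operand ≠ 0)
(x -> y): 0.93 > 0.15, so result = 0.15
(y -> (x -> y)): 0.15 ≤ 0.15, so result = 1
(~x -> (y -> (x -> y))): 0 ≤ 1, so result = 1
(x -> (~x -> (y -> (x -> y)))): 0.93 ≤ 1, so result = 1
(x -> (x -> (~x -> (y -> (x -> y))))): 0.93 ≤ 1, so result = 1
(y -> (x -> (x -> (~x -> (y -> (x -> y)))))): 0.15 ≤ 1, so result = 1
(x -> (y -> (x -> (x -> (~x -> (y -> (x -> y))))))): 0.93 ≤ 1, so result = 1
(y -> (x -> (y -> (x -> (x -> (~x -> (y -> (x -> y)))))))): 0.15 ≤ 1, so result = 1
(x -> (y -> (x -> (y -> (x -> (x -> (~x -> (y -> (x -> y))))))))): 0.93 ≤ 1, so result = 1
(y -> (x -> (y -> (x -> (y -> (x -> (x -> (~x -> (y -> (x -> y)))))))))): 0.15 ≤ 1, so result = 1
(~x -> (y -> (x -> (y -> (x -> (y -> (x -> (x -> (~x -> (y -> (x -> y))))))))))): 0 ≤ 1, so result = 1
(x -> (~x -> (y -> (x -> (y -> (x -> (y -> (x -> (x -> (~x -> (y -> (x -> y)))))))))))): 0.93 ≤ 1, so result = 1
(y -> (x -> (~x -> (y -> (x -> (y -> (x -> (y -> (x -> (x -> (~x -> (y -> (x -> y))))))))))))): 0.15 ≤ 1, so result = 1
(x -> (y -> (x -> (~x -> (y -> (x -> (y -> (x -> (y -> (x -> (x -> (~x -> (y -> (x -> y)))))))))))))): 0.93 ≤ 1, so result = 1
(y -> (x -> (y -> (x -> (~x -> (y -> (x -> (y -> (x -> (y -> (x -> (x -> (~x -> (y -> (x -> y))))))))))))))): 0.15 ≤ 1, so result = 1

1.00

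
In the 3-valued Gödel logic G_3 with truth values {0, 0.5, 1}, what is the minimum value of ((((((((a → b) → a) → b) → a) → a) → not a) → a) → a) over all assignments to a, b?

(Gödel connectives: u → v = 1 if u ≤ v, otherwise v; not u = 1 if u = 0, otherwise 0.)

0.50

The minimum is attained at a = 0.5, b = 0:
  (a → b): 0.5 > 0, so result = 0
  ((a → b) → a): 0 ≤ 0.5, so result = 1
  (((a → b) → a) → b): 1 > 0, so result = 0
  ((((a → b) → a) → b) → a): 0 ≤ 0.5, so result = 1
  (((((a → b) → a) → b) → a) → a): 1 > 0.5, so result = 0.5
  not a: Gödel ¬ of 0.5 = 0 (operand ≠ 0)
  ((((((a → b) → a) → b) → a) → a) → not a): 0.5 > 0, so result = 0
  (((((((a → b) → a) → b) → a) → a) → not a) → a): 0 ≤ 0.5, so result = 1
  ((((((((a → b) → a) → b) → a) → a) → not a) → a) → a): 1 > 0.5, so result = 0.5
Checking all 9 assignments confirms none give a value below 0.50.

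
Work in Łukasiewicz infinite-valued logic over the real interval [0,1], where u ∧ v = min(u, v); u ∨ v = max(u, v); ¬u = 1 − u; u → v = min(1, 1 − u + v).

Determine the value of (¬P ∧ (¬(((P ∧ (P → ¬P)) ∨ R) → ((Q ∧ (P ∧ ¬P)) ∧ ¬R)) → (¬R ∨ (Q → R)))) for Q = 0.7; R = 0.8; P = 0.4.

¬P: Łukasiewicz ¬ gives 1 − 0.4 = 0.6
¬P: Łukasiewicz ¬ gives 1 − 0.4 = 0.6
(P → ¬P): min(1, 1 − 0.4 + 0.6) = 1
(P ∧ (P → ¬P)) = min(0.4, 1) = 0.4
((P ∧ (P → ¬P)) ∨ R) = max(0.4, 0.8) = 0.8
¬P: Łukasiewicz ¬ gives 1 − 0.4 = 0.6
(P ∧ ¬P) = min(0.4, 0.6) = 0.4
(Q ∧ (P ∧ ¬P)) = min(0.7, 0.4) = 0.4
¬R: Łukasiewicz ¬ gives 1 − 0.8 = 0.2
((Q ∧ (P ∧ ¬P)) ∧ ¬R) = min(0.4, 0.2) = 0.2
(((P ∧ (P → ¬P)) ∨ R) → ((Q ∧ (P ∧ ¬P)) ∧ ¬R)): min(1, 1 − 0.8 + 0.2) = 0.4
¬(((P ∧ (P → ¬P)) ∨ R) → ((Q ∧ (P ∧ ¬P)) ∧ ¬R)): Łukasiewicz ¬ gives 1 − 0.4 = 0.6
¬R: Łukasiewicz ¬ gives 1 − 0.8 = 0.2
(Q → R): min(1, 1 − 0.7 + 0.8) = 1
(¬R ∨ (Q → R)) = max(0.2, 1) = 1
(¬(((P ∧ (P → ¬P)) ∨ R) → ((Q ∧ (P ∧ ¬P)) ∧ ¬R)) → (¬R ∨ (Q → R))): min(1, 1 − 0.6 + 1) = 1
(¬P ∧ (¬(((P ∧ (P → ¬P)) ∨ R) → ((Q ∧ (P ∧ ¬P)) ∧ ¬R)) → (¬R ∨ (Q → R)))) = min(0.6, 1) = 0.6

0.60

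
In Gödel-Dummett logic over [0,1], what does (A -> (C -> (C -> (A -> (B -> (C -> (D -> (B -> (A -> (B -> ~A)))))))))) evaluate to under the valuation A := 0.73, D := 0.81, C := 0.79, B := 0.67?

~A: Gödel ¬ of 0.73 = 0 (operand ≠ 0)
(B -> ~A): 0.67 > 0, so result = 0
(A -> (B -> ~A)): 0.73 > 0, so result = 0
(B -> (A -> (B -> ~A))): 0.67 > 0, so result = 0
(D -> (B -> (A -> (B -> ~A)))): 0.81 > 0, so result = 0
(C -> (D -> (B -> (A -> (B -> ~A))))): 0.79 > 0, so result = 0
(B -> (C -> (D -> (B -> (A -> (B -> ~A)))))): 0.67 > 0, so result = 0
(A -> (B -> (C -> (D -> (B -> (A -> (B -> ~A))))))): 0.73 > 0, so result = 0
(C -> (A -> (B -> (C -> (D -> (B -> (A -> (B -> ~A)))))))): 0.79 > 0, so result = 0
(C -> (C -> (A -> (B -> (C -> (D -> (B -> (A -> (B -> ~A))))))))): 0.79 > 0, so result = 0
(A -> (C -> (C -> (A -> (B -> (C -> (D -> (B -> (A -> (B -> ~A)))))))))): 0.73 > 0, so result = 0

0.00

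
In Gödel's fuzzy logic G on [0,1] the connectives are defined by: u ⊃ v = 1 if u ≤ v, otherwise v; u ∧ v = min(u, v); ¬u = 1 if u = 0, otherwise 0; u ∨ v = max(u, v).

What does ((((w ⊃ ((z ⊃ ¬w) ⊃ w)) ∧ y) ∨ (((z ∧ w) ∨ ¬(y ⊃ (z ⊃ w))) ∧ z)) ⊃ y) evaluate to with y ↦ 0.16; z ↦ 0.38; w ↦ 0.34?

0.16

¬w: Gödel ¬ of 0.34 = 0 (operand ≠ 0)
(z ⊃ ¬w): 0.38 > 0, so result = 0
((z ⊃ ¬w) ⊃ w): 0 ≤ 0.34, so result = 1
(w ⊃ ((z ⊃ ¬w) ⊃ w)): 0.34 ≤ 1, so result = 1
((w ⊃ ((z ⊃ ¬w) ⊃ w)) ∧ y) = min(1, 0.16) = 0.16
(z ∧ w) = min(0.38, 0.34) = 0.34
(z ⊃ w): 0.38 > 0.34, so result = 0.34
(y ⊃ (z ⊃ w)): 0.16 ≤ 0.34, so result = 1
¬(y ⊃ (z ⊃ w)): Gödel ¬ of 1 = 0 (operand ≠ 0)
((z ∧ w) ∨ ¬(y ⊃ (z ⊃ w))) = max(0.34, 0) = 0.34
(((z ∧ w) ∨ ¬(y ⊃ (z ⊃ w))) ∧ z) = min(0.34, 0.38) = 0.34
(((w ⊃ ((z ⊃ ¬w) ⊃ w)) ∧ y) ∨ (((z ∧ w) ∨ ¬(y ⊃ (z ⊃ w))) ∧ z)) = max(0.16, 0.34) = 0.34
((((w ⊃ ((z ⊃ ¬w) ⊃ w)) ∧ y) ∨ (((z ∧ w) ∨ ¬(y ⊃ (z ⊃ w))) ∧ z)) ⊃ y): 0.34 > 0.16, so result = 0.16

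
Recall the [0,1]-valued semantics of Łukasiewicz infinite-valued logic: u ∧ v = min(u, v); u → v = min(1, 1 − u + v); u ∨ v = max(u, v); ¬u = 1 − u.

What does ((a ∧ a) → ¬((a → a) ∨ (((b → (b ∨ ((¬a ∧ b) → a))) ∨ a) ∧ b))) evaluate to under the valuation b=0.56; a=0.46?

0.54

(a ∧ a) = min(0.46, 0.46) = 0.46
(a → a): min(1, 1 − 0.46 + 0.46) = 1
¬a: Łukasiewicz ¬ gives 1 − 0.46 = 0.54
(¬a ∧ b) = min(0.54, 0.56) = 0.54
((¬a ∧ b) → a): min(1, 1 − 0.54 + 0.46) = 0.92
(b ∨ ((¬a ∧ b) → a)) = max(0.56, 0.92) = 0.92
(b → (b ∨ ((¬a ∧ b) → a))): min(1, 1 − 0.56 + 0.92) = 1
((b → (b ∨ ((¬a ∧ b) → a))) ∨ a) = max(1, 0.46) = 1
(((b → (b ∨ ((¬a ∧ b) → a))) ∨ a) ∧ b) = min(1, 0.56) = 0.56
((a → a) ∨ (((b → (b ∨ ((¬a ∧ b) → a))) ∨ a) ∧ b)) = max(1, 0.56) = 1
¬((a → a) ∨ (((b → (b ∨ ((¬a ∧ b) → a))) ∨ a) ∧ b)): Łukasiewicz ¬ gives 1 − 1 = 0
((a ∧ a) → ¬((a → a) ∨ (((b → (b ∨ ((¬a ∧ b) → a))) ∨ a) ∧ b))): min(1, 1 − 0.46 + 0) = 0.54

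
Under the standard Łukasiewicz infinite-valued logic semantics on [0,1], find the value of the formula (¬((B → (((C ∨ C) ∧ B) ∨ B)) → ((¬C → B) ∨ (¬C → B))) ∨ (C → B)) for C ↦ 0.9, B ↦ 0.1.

(C ∨ C) = max(0.9, 0.9) = 0.9
((C ∨ C) ∧ B) = min(0.9, 0.1) = 0.1
(((C ∨ C) ∧ B) ∨ B) = max(0.1, 0.1) = 0.1
(B → (((C ∨ C) ∧ B) ∨ B)): min(1, 1 − 0.1 + 0.1) = 1
¬C: Łukasiewicz ¬ gives 1 − 0.9 = 0.1
(¬C → B): min(1, 1 − 0.1 + 0.1) = 1
¬C: Łukasiewicz ¬ gives 1 − 0.9 = 0.1
(¬C → B): min(1, 1 − 0.1 + 0.1) = 1
((¬C → B) ∨ (¬C → B)) = max(1, 1) = 1
((B → (((C ∨ C) ∧ B) ∨ B)) → ((¬C → B) ∨ (¬C → B))): min(1, 1 − 1 + 1) = 1
¬((B → (((C ∨ C) ∧ B) ∨ B)) → ((¬C → B) ∨ (¬C → B))): Łukasiewicz ¬ gives 1 − 1 = 0
(C → B): min(1, 1 − 0.9 + 0.1) = 0.2
(¬((B → (((C ∨ C) ∧ B) ∨ B)) → ((¬C → B) ∨ (¬C → B))) ∨ (C → B)) = max(0, 0.2) = 0.2

0.20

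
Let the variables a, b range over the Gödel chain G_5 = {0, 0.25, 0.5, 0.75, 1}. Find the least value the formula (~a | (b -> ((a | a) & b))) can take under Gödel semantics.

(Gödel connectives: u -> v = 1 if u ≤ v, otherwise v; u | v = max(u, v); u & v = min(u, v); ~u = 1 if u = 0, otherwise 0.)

0.25

The minimum is attained at a = 0.25, b = 0.5:
  ~a: Gödel ¬ of 0.25 = 0 (operand ≠ 0)
  (a | a) = max(0.25, 0.25) = 0.25
  ((a | a) & b) = min(0.25, 0.5) = 0.25
  (b -> ((a | a) & b)): 0.5 > 0.25, so result = 0.25
  (~a | (b -> ((a | a) & b))) = max(0, 0.25) = 0.25
Checking all 25 assignments confirms none give a value below 0.25.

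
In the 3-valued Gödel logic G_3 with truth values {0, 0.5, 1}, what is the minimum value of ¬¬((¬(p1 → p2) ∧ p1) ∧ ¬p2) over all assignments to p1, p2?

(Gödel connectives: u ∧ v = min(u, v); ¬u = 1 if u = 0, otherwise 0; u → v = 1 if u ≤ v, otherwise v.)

0.00

The minimum is attained at p1 = 0, p2 = 0:
  (p1 → p2): 0 ≤ 0, so result = 1
  ¬(p1 → p2): Gödel ¬ of 1 = 0 (operand ≠ 0)
  (¬(p1 → p2) ∧ p1) = min(0, 0) = 0
  ¬p2: Gödel ¬ of 0 = 1 (operand is 0)
  ((¬(p1 → p2) ∧ p1) ∧ ¬p2) = min(0, 1) = 0
  ¬((¬(p1 → p2) ∧ p1) ∧ ¬p2): Gödel ¬ of 0 = 1 (operand is 0)
  ¬¬((¬(p1 → p2) ∧ p1) ∧ ¬p2): Gödel ¬ of 1 = 0 (operand ≠ 0)
Checking all 9 assignments confirms none give a value below 0.00.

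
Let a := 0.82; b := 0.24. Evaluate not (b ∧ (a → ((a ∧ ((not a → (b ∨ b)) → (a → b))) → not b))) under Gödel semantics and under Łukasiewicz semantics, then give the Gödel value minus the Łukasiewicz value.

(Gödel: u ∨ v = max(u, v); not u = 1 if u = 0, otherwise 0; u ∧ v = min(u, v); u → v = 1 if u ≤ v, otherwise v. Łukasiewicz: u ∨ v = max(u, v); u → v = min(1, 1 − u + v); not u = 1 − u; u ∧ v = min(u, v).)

0.24

Gödel evaluation:
  not a: Gödel ¬ of 0.82 = 0 (operand ≠ 0)
  (b ∨ b) = max(0.24, 0.24) = 0.24
  (not a → (b ∨ b)): 0 ≤ 0.24, so result = 1
  (a → b): 0.82 > 0.24, so result = 0.24
  ((not a → (b ∨ b)) → (a → b)): 1 > 0.24, so result = 0.24
  (a ∧ ((not a → (b ∨ b)) → (a → b))) = min(0.82, 0.24) = 0.24
  not b: Gödel ¬ of 0.24 = 0 (operand ≠ 0)
  ((a ∧ ((not a → (b ∨ b)) → (a → b))) → not b): 0.24 > 0, so result = 0
  (a → ((a ∧ ((not a → (b ∨ b)) → (a → b))) → not b)): 0.82 > 0, so result = 0
  (b ∧ (a → ((a ∧ ((not a → (b ∨ b)) → (a → b))) → not b))) = min(0.24, 0) = 0
  not (b ∧ (a → ((a ∧ ((not a → (b ∨ b)) → (a → b))) → not b))): Gödel ¬ of 0 = 1 (operand is 0)
  Gödel value = 1
Łukasiewicz evaluation:
  not a: Łukasiewicz ¬ gives 1 − 0.82 = 0.18
  (b ∨ b) = max(0.24, 0.24) = 0.24
  (not a → (b ∨ b)): min(1, 1 − 0.18 + 0.24) = 1
  (a → b): min(1, 1 − 0.82 + 0.24) = 0.42
  ((not a → (b ∨ b)) → (a → b)): min(1, 1 − 1 + 0.42) = 0.42
  (a ∧ ((not a → (b ∨ b)) → (a → b))) = min(0.82, 0.42) = 0.42
  not b: Łukasiewicz ¬ gives 1 − 0.24 = 0.76
  ((a ∧ ((not a → (b ∨ b)) → (a → b))) → not b): min(1, 1 − 0.42 + 0.76) = 1
  (a → ((a ∧ ((not a → (b ∨ b)) → (a → b))) → not b)): min(1, 1 − 0.82 + 1) = 1
  (b ∧ (a → ((a ∧ ((not a → (b ∨ b)) → (a → b))) → not b))) = min(0.24, 1) = 0.24
  not (b ∧ (a → ((a ∧ ((not a → (b ∨ b)) → (a → b))) → not b))): Łukasiewicz ¬ gives 1 − 0.24 = 0.76
  Łukasiewicz value = 0.76
Difference: 1 − 0.76 = 0.24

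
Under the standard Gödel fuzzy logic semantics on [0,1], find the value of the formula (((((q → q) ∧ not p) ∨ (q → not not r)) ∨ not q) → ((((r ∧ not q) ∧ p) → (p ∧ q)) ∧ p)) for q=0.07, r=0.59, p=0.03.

(q → q): 0.07 ≤ 0.07, so result = 1
not p: Gödel ¬ of 0.03 = 0 (operand ≠ 0)
((q → q) ∧ not p) = min(1, 0) = 0
not r: Gödel ¬ of 0.59 = 0 (operand ≠ 0)
not not r: Gödel ¬ of 0 = 1 (operand is 0)
(q → not not r): 0.07 ≤ 1, so result = 1
(((q → q) ∧ not p) ∨ (q → not not r)) = max(0, 1) = 1
not q: Gödel ¬ of 0.07 = 0 (operand ≠ 0)
((((q → q) ∧ not p) ∨ (q → not not r)) ∨ not q) = max(1, 0) = 1
not q: Gödel ¬ of 0.07 = 0 (operand ≠ 0)
(r ∧ not q) = min(0.59, 0) = 0
((r ∧ not q) ∧ p) = min(0, 0.03) = 0
(p ∧ q) = min(0.03, 0.07) = 0.03
(((r ∧ not q) ∧ p) → (p ∧ q)): 0 ≤ 0.03, so result = 1
((((r ∧ not q) ∧ p) → (p ∧ q)) ∧ p) = min(1, 0.03) = 0.03
(((((q → q) ∧ not p) ∨ (q → not not r)) ∨ not q) → ((((r ∧ not q) ∧ p) → (p ∧ q)) ∧ p)): 1 > 0.03, so result = 0.03

0.03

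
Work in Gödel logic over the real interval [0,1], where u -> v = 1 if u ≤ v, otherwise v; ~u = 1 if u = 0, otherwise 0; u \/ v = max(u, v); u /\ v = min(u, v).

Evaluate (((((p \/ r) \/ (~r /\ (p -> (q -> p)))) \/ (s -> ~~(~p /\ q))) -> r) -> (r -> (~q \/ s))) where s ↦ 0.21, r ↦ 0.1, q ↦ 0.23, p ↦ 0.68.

1.00

(p \/ r) = max(0.68, 0.1) = 0.68
~r: Gödel ¬ of 0.1 = 0 (operand ≠ 0)
(q -> p): 0.23 ≤ 0.68, so result = 1
(p -> (q -> p)): 0.68 ≤ 1, so result = 1
(~r /\ (p -> (q -> p))) = min(0, 1) = 0
((p \/ r) \/ (~r /\ (p -> (q -> p)))) = max(0.68, 0) = 0.68
~p: Gödel ¬ of 0.68 = 0 (operand ≠ 0)
(~p /\ q) = min(0, 0.23) = 0
~(~p /\ q): Gödel ¬ of 0 = 1 (operand is 0)
~~(~p /\ q): Gödel ¬ of 1 = 0 (operand ≠ 0)
(s -> ~~(~p /\ q)): 0.21 > 0, so result = 0
(((p \/ r) \/ (~r /\ (p -> (q -> p)))) \/ (s -> ~~(~p /\ q))) = max(0.68, 0) = 0.68
((((p \/ r) \/ (~r /\ (p -> (q -> p)))) \/ (s -> ~~(~p /\ q))) -> r): 0.68 > 0.1, so result = 0.1
~q: Gödel ¬ of 0.23 = 0 (operand ≠ 0)
(~q \/ s) = max(0, 0.21) = 0.21
(r -> (~q \/ s)): 0.1 ≤ 0.21, so result = 1
(((((p \/ r) \/ (~r /\ (p -> (q -> p)))) \/ (s -> ~~(~p /\ q))) -> r) -> (r -> (~q \/ s))): 0.1 ≤ 1, so result = 1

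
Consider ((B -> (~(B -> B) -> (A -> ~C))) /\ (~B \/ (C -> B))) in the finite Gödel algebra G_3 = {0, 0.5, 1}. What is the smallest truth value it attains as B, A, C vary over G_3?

0.50

The minimum is attained at B = 0.5, A = 0, C = 1:
  (B -> B): 0.5 ≤ 0.5, so result = 1
  ~(B -> B): Gödel ¬ of 1 = 0 (operand ≠ 0)
  ~C: Gödel ¬ of 1 = 0 (operand ≠ 0)
  (A -> ~C): 0 ≤ 0, so result = 1
  (~(B -> B) -> (A -> ~C)): 0 ≤ 1, so result = 1
  (B -> (~(B -> B) -> (A -> ~C))): 0.5 ≤ 1, so result = 1
  ~B: Gödel ¬ of 0.5 = 0 (operand ≠ 0)
  (C -> B): 1 > 0.5, so result = 0.5
  (~B \/ (C -> B)) = max(0, 0.5) = 0.5
  ((B -> (~(B -> B) -> (A -> ~C))) /\ (~B \/ (C -> B))) = min(1, 0.5) = 0.5
Checking all 27 assignments confirms none give a value below 0.50.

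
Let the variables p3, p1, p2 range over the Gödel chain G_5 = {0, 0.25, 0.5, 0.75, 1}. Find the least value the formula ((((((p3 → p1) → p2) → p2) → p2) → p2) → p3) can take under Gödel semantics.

The minimum is attained at p3 = 0, p1 = 0, p2 = 0:
  (p3 → p1): 0 ≤ 0, so result = 1
  ((p3 → p1) → p2): 1 > 0, so result = 0
  (((p3 → p1) → p2) → p2): 0 ≤ 0, so result = 1
  ((((p3 → p1) → p2) → p2) → p2): 1 > 0, so result = 0
  (((((p3 → p1) → p2) → p2) → p2) → p2): 0 ≤ 0, so result = 1
  ((((((p3 → p1) → p2) → p2) → p2) → p2) → p3): 1 > 0, so result = 0
Checking all 125 assignments confirms none give a value below 0.00.

0.00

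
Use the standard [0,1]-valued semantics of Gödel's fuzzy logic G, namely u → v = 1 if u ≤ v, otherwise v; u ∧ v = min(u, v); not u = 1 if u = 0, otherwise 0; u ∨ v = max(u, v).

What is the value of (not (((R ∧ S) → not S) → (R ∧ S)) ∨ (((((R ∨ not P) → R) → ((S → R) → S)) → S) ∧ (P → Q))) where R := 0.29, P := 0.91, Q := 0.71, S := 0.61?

(R ∧ S) = min(0.29, 0.61) = 0.29
not S: Gödel ¬ of 0.61 = 0 (operand ≠ 0)
((R ∧ S) → not S): 0.29 > 0, so result = 0
(R ∧ S) = min(0.29, 0.61) = 0.29
(((R ∧ S) → not S) → (R ∧ S)): 0 ≤ 0.29, so result = 1
not (((R ∧ S) → not S) → (R ∧ S)): Gödel ¬ of 1 = 0 (operand ≠ 0)
not P: Gödel ¬ of 0.91 = 0 (operand ≠ 0)
(R ∨ not P) = max(0.29, 0) = 0.29
((R ∨ not P) → R): 0.29 ≤ 0.29, so result = 1
(S → R): 0.61 > 0.29, so result = 0.29
((S → R) → S): 0.29 ≤ 0.61, so result = 1
(((R ∨ not P) → R) → ((S → R) → S)): 1 ≤ 1, so result = 1
((((R ∨ not P) → R) → ((S → R) → S)) → S): 1 > 0.61, so result = 0.61
(P → Q): 0.91 > 0.71, so result = 0.71
(((((R ∨ not P) → R) → ((S → R) → S)) → S) ∧ (P → Q)) = min(0.61, 0.71) = 0.61
(not (((R ∧ S) → not S) → (R ∧ S)) ∨ (((((R ∨ not P) → R) → ((S → R) → S)) → S) ∧ (P → Q))) = max(0, 0.61) = 0.61

0.61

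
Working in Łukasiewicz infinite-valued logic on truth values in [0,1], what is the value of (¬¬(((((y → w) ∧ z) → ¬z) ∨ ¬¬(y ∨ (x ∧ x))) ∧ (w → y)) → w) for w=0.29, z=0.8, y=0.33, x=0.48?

0.81

(y → w): min(1, 1 − 0.33 + 0.29) = 0.96
((y → w) ∧ z) = min(0.96, 0.8) = 0.8
¬z: Łukasiewicz ¬ gives 1 − 0.8 = 0.2
(((y → w) ∧ z) → ¬z): min(1, 1 − 0.8 + 0.2) = 0.4
(x ∧ x) = min(0.48, 0.48) = 0.48
(y ∨ (x ∧ x)) = max(0.33, 0.48) = 0.48
¬(y ∨ (x ∧ x)): Łukasiewicz ¬ gives 1 − 0.48 = 0.52
¬¬(y ∨ (x ∧ x)): Łukasiewicz ¬ gives 1 − 0.52 = 0.48
((((y → w) ∧ z) → ¬z) ∨ ¬¬(y ∨ (x ∧ x))) = max(0.4, 0.48) = 0.48
(w → y): min(1, 1 − 0.29 + 0.33) = 1
(((((y → w) ∧ z) → ¬z) ∨ ¬¬(y ∨ (x ∧ x))) ∧ (w → y)) = min(0.48, 1) = 0.48
¬(((((y → w) ∧ z) → ¬z) ∨ ¬¬(y ∨ (x ∧ x))) ∧ (w → y)): Łukasiewicz ¬ gives 1 − 0.48 = 0.52
¬¬(((((y → w) ∧ z) → ¬z) ∨ ¬¬(y ∨ (x ∧ x))) ∧ (w → y)): Łukasiewicz ¬ gives 1 − 0.52 = 0.48
(¬¬(((((y → w) ∧ z) → ¬z) ∨ ¬¬(y ∨ (x ∧ x))) ∧ (w → y)) → w): min(1, 1 − 0.48 + 0.29) = 0.81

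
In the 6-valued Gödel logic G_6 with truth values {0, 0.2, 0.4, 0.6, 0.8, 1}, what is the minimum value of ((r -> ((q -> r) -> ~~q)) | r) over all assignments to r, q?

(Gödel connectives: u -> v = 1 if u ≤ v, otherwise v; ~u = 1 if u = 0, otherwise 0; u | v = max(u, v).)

The minimum is attained at r = 0.2, q = 0:
  (q -> r): 0 ≤ 0.2, so result = 1
  ~q: Gödel ¬ of 0 = 1 (operand is 0)
  ~~q: Gödel ¬ of 1 = 0 (operand ≠ 0)
  ((q -> r) -> ~~q): 1 > 0, so result = 0
  (r -> ((q -> r) -> ~~q)): 0.2 > 0, so result = 0
  ((r -> ((q -> r) -> ~~q)) | r) = max(0, 0.2) = 0.2
Checking all 36 assignments confirms none give a value below 0.20.

0.20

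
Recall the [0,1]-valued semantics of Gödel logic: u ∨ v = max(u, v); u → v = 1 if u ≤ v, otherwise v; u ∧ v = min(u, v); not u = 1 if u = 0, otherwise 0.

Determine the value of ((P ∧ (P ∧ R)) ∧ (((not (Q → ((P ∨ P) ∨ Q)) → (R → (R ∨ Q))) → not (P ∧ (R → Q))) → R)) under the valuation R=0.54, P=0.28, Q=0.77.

(P ∧ R) = min(0.28, 0.54) = 0.28
(P ∧ (P ∧ R)) = min(0.28, 0.28) = 0.28
(P ∨ P) = max(0.28, 0.28) = 0.28
((P ∨ P) ∨ Q) = max(0.28, 0.77) = 0.77
(Q → ((P ∨ P) ∨ Q)): 0.77 ≤ 0.77, so result = 1
not (Q → ((P ∨ P) ∨ Q)): Gödel ¬ of 1 = 0 (operand ≠ 0)
(R ∨ Q) = max(0.54, 0.77) = 0.77
(R → (R ∨ Q)): 0.54 ≤ 0.77, so result = 1
(not (Q → ((P ∨ P) ∨ Q)) → (R → (R ∨ Q))): 0 ≤ 1, so result = 1
(R → Q): 0.54 ≤ 0.77, so result = 1
(P ∧ (R → Q)) = min(0.28, 1) = 0.28
not (P ∧ (R → Q)): Gödel ¬ of 0.28 = 0 (operand ≠ 0)
((not (Q → ((P ∨ P) ∨ Q)) → (R → (R ∨ Q))) → not (P ∧ (R → Q))): 1 > 0, so result = 0
(((not (Q → ((P ∨ P) ∨ Q)) → (R → (R ∨ Q))) → not (P ∧ (R → Q))) → R): 0 ≤ 0.54, so result = 1
((P ∧ (P ∧ R)) ∧ (((not (Q → ((P ∨ P) ∨ Q)) → (R → (R ∨ Q))) → not (P ∧ (R → Q))) → R)) = min(0.28, 1) = 0.28

0.28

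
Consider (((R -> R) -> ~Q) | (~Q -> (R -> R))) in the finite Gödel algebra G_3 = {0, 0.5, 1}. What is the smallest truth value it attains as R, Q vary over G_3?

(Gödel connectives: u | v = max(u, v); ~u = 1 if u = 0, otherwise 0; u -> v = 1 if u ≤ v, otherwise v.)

Every assignment gives 1. For instance at R = 0, Q = 0:
  (R -> R): 0 ≤ 0, so result = 1
  ~Q: Gödel ¬ of 0 = 1 (operand is 0)
  ((R -> R) -> ~Q): 1 ≤ 1, so result = 1
  ~Q: Gödel ¬ of 0 = 1 (operand is 0)
  (R -> R): 0 ≤ 0, so result = 1
  (~Q -> (R -> R)): 1 ≤ 1, so result = 1
  (((R -> R) -> ~Q) | (~Q -> (R -> R))) = max(1, 1) = 1
All 9 assignments give value 1 — the formula is a G_3-tautology.

1.00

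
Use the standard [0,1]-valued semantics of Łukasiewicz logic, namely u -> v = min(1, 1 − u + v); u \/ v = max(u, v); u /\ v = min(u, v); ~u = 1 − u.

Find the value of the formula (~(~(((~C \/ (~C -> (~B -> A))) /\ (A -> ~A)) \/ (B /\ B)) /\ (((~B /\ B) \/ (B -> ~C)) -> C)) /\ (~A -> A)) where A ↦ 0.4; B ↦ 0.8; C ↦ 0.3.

0.80

~C: Łukasiewicz ¬ gives 1 − 0.3 = 0.7
~C: Łukasiewicz ¬ gives 1 − 0.3 = 0.7
~B: Łukasiewicz ¬ gives 1 − 0.8 = 0.2
(~B -> A): min(1, 1 − 0.2 + 0.4) = 1
(~C -> (~B -> A)): min(1, 1 − 0.7 + 1) = 1
(~C \/ (~C -> (~B -> A))) = max(0.7, 1) = 1
~A: Łukasiewicz ¬ gives 1 − 0.4 = 0.6
(A -> ~A): min(1, 1 − 0.4 + 0.6) = 1
((~C \/ (~C -> (~B -> A))) /\ (A -> ~A)) = min(1, 1) = 1
(B /\ B) = min(0.8, 0.8) = 0.8
(((~C \/ (~C -> (~B -> A))) /\ (A -> ~A)) \/ (B /\ B)) = max(1, 0.8) = 1
~(((~C \/ (~C -> (~B -> A))) /\ (A -> ~A)) \/ (B /\ B)): Łukasiewicz ¬ gives 1 − 1 = 0
~B: Łukasiewicz ¬ gives 1 − 0.8 = 0.2
(~B /\ B) = min(0.2, 0.8) = 0.2
~C: Łukasiewicz ¬ gives 1 − 0.3 = 0.7
(B -> ~C): min(1, 1 − 0.8 + 0.7) = 0.9
((~B /\ B) \/ (B -> ~C)) = max(0.2, 0.9) = 0.9
(((~B /\ B) \/ (B -> ~C)) -> C): min(1, 1 − 0.9 + 0.3) = 0.4
(~(((~C \/ (~C -> (~B -> A))) /\ (A -> ~A)) \/ (B /\ B)) /\ (((~B /\ B) \/ (B -> ~C)) -> C)) = min(0, 0.4) = 0
~(~(((~C \/ (~C -> (~B -> A))) /\ (A -> ~A)) \/ (B /\ B)) /\ (((~B /\ B) \/ (B -> ~C)) -> C)): Łukasiewicz ¬ gives 1 − 0 = 1
~A: Łukasiewicz ¬ gives 1 − 0.4 = 0.6
(~A -> A): min(1, 1 − 0.6 + 0.4) = 0.8
(~(~(((~C \/ (~C -> (~B -> A))) /\ (A -> ~A)) \/ (B /\ B)) /\ (((~B /\ B) \/ (B -> ~C)) -> C)) /\ (~A -> A)) = min(1, 0.8) = 0.8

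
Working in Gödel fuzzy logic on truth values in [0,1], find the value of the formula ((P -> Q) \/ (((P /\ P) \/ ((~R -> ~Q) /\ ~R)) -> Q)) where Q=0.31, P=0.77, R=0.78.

(P -> Q): 0.77 > 0.31, so result = 0.31
(P /\ P) = min(0.77, 0.77) = 0.77
~R: Gödel ¬ of 0.78 = 0 (operand ≠ 0)
~Q: Gödel ¬ of 0.31 = 0 (operand ≠ 0)
(~R -> ~Q): 0 ≤ 0, so result = 1
~R: Gödel ¬ of 0.78 = 0 (operand ≠ 0)
((~R -> ~Q) /\ ~R) = min(1, 0) = 0
((P /\ P) \/ ((~R -> ~Q) /\ ~R)) = max(0.77, 0) = 0.77
(((P /\ P) \/ ((~R -> ~Q) /\ ~R)) -> Q): 0.77 > 0.31, so result = 0.31
((P -> Q) \/ (((P /\ P) \/ ((~R -> ~Q) /\ ~R)) -> Q)) = max(0.31, 0.31) = 0.31

0.31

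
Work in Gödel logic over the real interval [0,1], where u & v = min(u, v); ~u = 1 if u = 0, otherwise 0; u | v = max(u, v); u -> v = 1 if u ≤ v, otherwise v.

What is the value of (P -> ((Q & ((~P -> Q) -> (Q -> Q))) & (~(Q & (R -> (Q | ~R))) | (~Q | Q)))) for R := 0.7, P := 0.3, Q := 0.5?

~P: Gödel ¬ of 0.3 = 0 (operand ≠ 0)
(~P -> Q): 0 ≤ 0.5, so result = 1
(Q -> Q): 0.5 ≤ 0.5, so result = 1
((~P -> Q) -> (Q -> Q)): 1 ≤ 1, so result = 1
(Q & ((~P -> Q) -> (Q -> Q))) = min(0.5, 1) = 0.5
~R: Gödel ¬ of 0.7 = 0 (operand ≠ 0)
(Q | ~R) = max(0.5, 0) = 0.5
(R -> (Q | ~R)): 0.7 > 0.5, so result = 0.5
(Q & (R -> (Q | ~R))) = min(0.5, 0.5) = 0.5
~(Q & (R -> (Q | ~R))): Gödel ¬ of 0.5 = 0 (operand ≠ 0)
~Q: Gödel ¬ of 0.5 = 0 (operand ≠ 0)
(~Q | Q) = max(0, 0.5) = 0.5
(~(Q & (R -> (Q | ~R))) | (~Q | Q)) = max(0, 0.5) = 0.5
((Q & ((~P -> Q) -> (Q -> Q))) & (~(Q & (R -> (Q | ~R))) | (~Q | Q))) = min(0.5, 0.5) = 0.5
(P -> ((Q & ((~P -> Q) -> (Q -> Q))) & (~(Q & (R -> (Q | ~R))) | (~Q | Q)))): 0.3 ≤ 0.5, so result = 1

1.00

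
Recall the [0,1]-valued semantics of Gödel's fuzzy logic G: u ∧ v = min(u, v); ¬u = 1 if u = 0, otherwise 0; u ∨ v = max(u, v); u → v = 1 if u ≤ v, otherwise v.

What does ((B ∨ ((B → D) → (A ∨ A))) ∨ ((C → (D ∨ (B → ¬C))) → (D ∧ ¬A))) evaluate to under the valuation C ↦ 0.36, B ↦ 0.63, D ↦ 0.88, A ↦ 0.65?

0.65

(B → D): 0.63 ≤ 0.88, so result = 1
(A ∨ A) = max(0.65, 0.65) = 0.65
((B → D) → (A ∨ A)): 1 > 0.65, so result = 0.65
(B ∨ ((B → D) → (A ∨ A))) = max(0.63, 0.65) = 0.65
¬C: Gödel ¬ of 0.36 = 0 (operand ≠ 0)
(B → ¬C): 0.63 > 0, so result = 0
(D ∨ (B → ¬C)) = max(0.88, 0) = 0.88
(C → (D ∨ (B → ¬C))): 0.36 ≤ 0.88, so result = 1
¬A: Gödel ¬ of 0.65 = 0 (operand ≠ 0)
(D ∧ ¬A) = min(0.88, 0) = 0
((C → (D ∨ (B → ¬C))) → (D ∧ ¬A)): 1 > 0, so result = 0
((B ∨ ((B → D) → (A ∨ A))) ∨ ((C → (D ∨ (B → ¬C))) → (D ∧ ¬A))) = max(0.65, 0) = 0.65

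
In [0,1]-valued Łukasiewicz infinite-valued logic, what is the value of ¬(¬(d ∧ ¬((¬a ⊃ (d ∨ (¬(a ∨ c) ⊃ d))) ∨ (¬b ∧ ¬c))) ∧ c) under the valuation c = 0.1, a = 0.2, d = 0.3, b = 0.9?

0.90

¬a: Łukasiewicz ¬ gives 1 − 0.2 = 0.8
(a ∨ c) = max(0.2, 0.1) = 0.2
¬(a ∨ c): Łukasiewicz ¬ gives 1 − 0.2 = 0.8
(¬(a ∨ c) ⊃ d): min(1, 1 − 0.8 + 0.3) = 0.5
(d ∨ (¬(a ∨ c) ⊃ d)) = max(0.3, 0.5) = 0.5
(¬a ⊃ (d ∨ (¬(a ∨ c) ⊃ d))): min(1, 1 − 0.8 + 0.5) = 0.7
¬b: Łukasiewicz ¬ gives 1 − 0.9 = 0.1
¬c: Łukasiewicz ¬ gives 1 − 0.1 = 0.9
(¬b ∧ ¬c) = min(0.1, 0.9) = 0.1
((¬a ⊃ (d ∨ (¬(a ∨ c) ⊃ d))) ∨ (¬b ∧ ¬c)) = max(0.7, 0.1) = 0.7
¬((¬a ⊃ (d ∨ (¬(a ∨ c) ⊃ d))) ∨ (¬b ∧ ¬c)): Łukasiewicz ¬ gives 1 − 0.7 = 0.3
(d ∧ ¬((¬a ⊃ (d ∨ (¬(a ∨ c) ⊃ d))) ∨ (¬b ∧ ¬c))) = min(0.3, 0.3) = 0.3
¬(d ∧ ¬((¬a ⊃ (d ∨ (¬(a ∨ c) ⊃ d))) ∨ (¬b ∧ ¬c))): Łukasiewicz ¬ gives 1 − 0.3 = 0.7
(¬(d ∧ ¬((¬a ⊃ (d ∨ (¬(a ∨ c) ⊃ d))) ∨ (¬b ∧ ¬c))) ∧ c) = min(0.7, 0.1) = 0.1
¬(¬(d ∧ ¬((¬a ⊃ (d ∨ (¬(a ∨ c) ⊃ d))) ∨ (¬b ∧ ¬c))) ∧ c): Łukasiewicz ¬ gives 1 − 0.1 = 0.9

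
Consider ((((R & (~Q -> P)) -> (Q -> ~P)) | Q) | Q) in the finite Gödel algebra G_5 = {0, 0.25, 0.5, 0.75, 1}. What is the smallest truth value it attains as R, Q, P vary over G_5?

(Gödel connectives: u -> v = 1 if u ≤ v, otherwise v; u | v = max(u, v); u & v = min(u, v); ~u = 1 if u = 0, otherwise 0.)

The minimum is attained at R = 0.25, Q = 0.25, P = 0.25:
  ~Q: Gödel ¬ of 0.25 = 0 (operand ≠ 0)
  (~Q -> P): 0 ≤ 0.25, so result = 1
  (R & (~Q -> P)) = min(0.25, 1) = 0.25
  ~P: Gödel ¬ of 0.25 = 0 (operand ≠ 0)
  (Q -> ~P): 0.25 > 0, so result = 0
  ((R & (~Q -> P)) -> (Q -> ~P)): 0.25 > 0, so result = 0
  (((R & (~Q -> P)) -> (Q -> ~P)) | Q) = max(0, 0.25) = 0.25
  ((((R & (~Q -> P)) -> (Q -> ~P)) | Q) | Q) = max(0.25, 0.25) = 0.25
Checking all 125 assignments confirms none give a value below 0.25.

0.25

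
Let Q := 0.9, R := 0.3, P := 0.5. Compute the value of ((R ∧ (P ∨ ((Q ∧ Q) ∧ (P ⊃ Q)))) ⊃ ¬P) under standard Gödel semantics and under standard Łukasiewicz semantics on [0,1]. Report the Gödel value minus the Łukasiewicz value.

Gödel evaluation:
  (Q ∧ Q) = min(0.9, 0.9) = 0.9
  (P ⊃ Q): 0.5 ≤ 0.9, so result = 1
  ((Q ∧ Q) ∧ (P ⊃ Q)) = min(0.9, 1) = 0.9
  (P ∨ ((Q ∧ Q) ∧ (P ⊃ Q))) = max(0.5, 0.9) = 0.9
  (R ∧ (P ∨ ((Q ∧ Q) ∧ (P ⊃ Q)))) = min(0.3, 0.9) = 0.3
  ¬P: Gödel ¬ of 0.5 = 0 (operand ≠ 0)
  ((R ∧ (P ∨ ((Q ∧ Q) ∧ (P ⊃ Q)))) ⊃ ¬P): 0.3 > 0, so result = 0
  Gödel value = 0
Łukasiewicz evaluation:
  (Q ∧ Q) = min(0.9, 0.9) = 0.9
  (P ⊃ Q): min(1, 1 − 0.5 + 0.9) = 1
  ((Q ∧ Q) ∧ (P ⊃ Q)) = min(0.9, 1) = 0.9
  (P ∨ ((Q ∧ Q) ∧ (P ⊃ Q))) = max(0.5, 0.9) = 0.9
  (R ∧ (P ∨ ((Q ∧ Q) ∧ (P ⊃ Q)))) = min(0.3, 0.9) = 0.3
  ¬P: Łukasiewicz ¬ gives 1 − 0.5 = 0.5
  ((R ∧ (P ∨ ((Q ∧ Q) ∧ (P ⊃ Q)))) ⊃ ¬P): min(1, 1 − 0.3 + 0.5) = 1
  Łukasiewicz value = 1
Difference: 0 − 1 = -1.00

-1.00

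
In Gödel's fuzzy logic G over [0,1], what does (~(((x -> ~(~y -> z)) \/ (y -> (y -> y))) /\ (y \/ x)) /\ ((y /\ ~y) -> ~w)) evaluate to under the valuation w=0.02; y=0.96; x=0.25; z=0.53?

~y: Gödel ¬ of 0.96 = 0 (operand ≠ 0)
(~y -> z): 0 ≤ 0.53, so result = 1
~(~y -> z): Gödel ¬ of 1 = 0 (operand ≠ 0)
(x -> ~(~y -> z)): 0.25 > 0, so result = 0
(y -> y): 0.96 ≤ 0.96, so result = 1
(y -> (y -> y)): 0.96 ≤ 1, so result = 1
((x -> ~(~y -> z)) \/ (y -> (y -> y))) = max(0, 1) = 1
(y \/ x) = max(0.96, 0.25) = 0.96
(((x -> ~(~y -> z)) \/ (y -> (y -> y))) /\ (y \/ x)) = min(1, 0.96) = 0.96
~(((x -> ~(~y -> z)) \/ (y -> (y -> y))) /\ (y \/ x)): Gödel ¬ of 0.96 = 0 (operand ≠ 0)
~y: Gödel ¬ of 0.96 = 0 (operand ≠ 0)
(y /\ ~y) = min(0.96, 0) = 0
~w: Gödel ¬ of 0.02 = 0 (operand ≠ 0)
((y /\ ~y) -> ~w): 0 ≤ 0, so result = 1
(~(((x -> ~(~y -> z)) \/ (y -> (y -> y))) /\ (y \/ x)) /\ ((y /\ ~y) -> ~w)) = min(0, 1) = 0

0.00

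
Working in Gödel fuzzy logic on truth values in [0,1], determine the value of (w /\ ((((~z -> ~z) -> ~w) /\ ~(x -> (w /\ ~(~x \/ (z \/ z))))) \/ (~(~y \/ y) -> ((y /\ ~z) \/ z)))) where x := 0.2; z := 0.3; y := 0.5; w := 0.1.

~z: Gödel ¬ of 0.3 = 0 (operand ≠ 0)
~z: Gödel ¬ of 0.3 = 0 (operand ≠ 0)
(~z -> ~z): 0 ≤ 0, so result = 1
~w: Gödel ¬ of 0.1 = 0 (operand ≠ 0)
((~z -> ~z) -> ~w): 1 > 0, so result = 0
~x: Gödel ¬ of 0.2 = 0 (operand ≠ 0)
(z \/ z) = max(0.3, 0.3) = 0.3
(~x \/ (z \/ z)) = max(0, 0.3) = 0.3
~(~x \/ (z \/ z)): Gödel ¬ of 0.3 = 0 (operand ≠ 0)
(w /\ ~(~x \/ (z \/ z))) = min(0.1, 0) = 0
(x -> (w /\ ~(~x \/ (z \/ z)))): 0.2 > 0, so result = 0
~(x -> (w /\ ~(~x \/ (z \/ z)))): Gödel ¬ of 0 = 1 (operand is 0)
(((~z -> ~z) -> ~w) /\ ~(x -> (w /\ ~(~x \/ (z \/ z))))) = min(0, 1) = 0
~y: Gödel ¬ of 0.5 = 0 (operand ≠ 0)
(~y \/ y) = max(0, 0.5) = 0.5
~(~y \/ y): Gödel ¬ of 0.5 = 0 (operand ≠ 0)
~z: Gödel ¬ of 0.3 = 0 (operand ≠ 0)
(y /\ ~z) = min(0.5, 0) = 0
((y /\ ~z) \/ z) = max(0, 0.3) = 0.3
(~(~y \/ y) -> ((y /\ ~z) \/ z)): 0 ≤ 0.3, so result = 1
((((~z -> ~z) -> ~w) /\ ~(x -> (w /\ ~(~x \/ (z \/ z))))) \/ (~(~y \/ y) -> ((y /\ ~z) \/ z))) = max(0, 1) = 1
(w /\ ((((~z -> ~z) -> ~w) /\ ~(x -> (w /\ ~(~x \/ (z \/ z))))) \/ (~(~y \/ y) -> ((y /\ ~z) \/ z)))) = min(0.1, 1) = 0.1

0.10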